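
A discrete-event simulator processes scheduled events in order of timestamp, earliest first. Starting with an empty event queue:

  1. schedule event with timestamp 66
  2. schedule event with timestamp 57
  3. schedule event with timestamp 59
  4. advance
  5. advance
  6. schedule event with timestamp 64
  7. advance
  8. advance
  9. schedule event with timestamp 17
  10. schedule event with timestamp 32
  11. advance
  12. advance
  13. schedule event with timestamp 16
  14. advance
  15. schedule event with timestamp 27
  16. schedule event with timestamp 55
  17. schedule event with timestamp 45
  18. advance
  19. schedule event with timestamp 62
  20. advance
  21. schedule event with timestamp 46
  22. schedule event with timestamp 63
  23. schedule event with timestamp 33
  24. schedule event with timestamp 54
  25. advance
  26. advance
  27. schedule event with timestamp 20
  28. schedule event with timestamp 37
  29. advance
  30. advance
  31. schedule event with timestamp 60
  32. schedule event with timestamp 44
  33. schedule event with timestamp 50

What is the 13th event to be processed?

37

insert 66 → {66}
insert 57 → {57, 66}
insert 59 → {57, 59, 66}
advance → 57; now {59, 66}
advance → 59; now {66}
insert 64 → {64, 66}
advance → 64; now {66}
advance → 66; now {}
insert 17 → {17}
insert 32 → {17, 32}
advance → 17; now {32}
advance → 32; now {}
insert 16 → {16}
advance → 16; now {}
insert 27 → {27}
insert 55 → {27, 55}
insert 45 → {27, 45, 55}
advance → 27; now {45, 55}
insert 62 → {45, 55, 62}
advance → 45; now {55, 62}
insert 46 → {46, 55, 62}
insert 63 → {46, 55, 62, 63}
insert 33 → {33, 46, 55, 62, 63}
insert 54 → {33, 46, 54, 55, 62, 63}
advance → 33; now {46, 54, 55, 62, 63}
advance → 46; now {54, 55, 62, 63}
insert 20 → {20, 54, 55, 62, 63}
insert 37 → {20, 37, 54, 55, 62, 63}
advance → 20; now {37, 54, 55, 62, 63}
advance → 37; now {54, 55, 62, 63}
insert 60 → {54, 55, 60, 62, 63}
insert 44 → {44, 54, 55, 60, 62, 63}
insert 50 → {44, 50, 54, 55, 60, 62, 63}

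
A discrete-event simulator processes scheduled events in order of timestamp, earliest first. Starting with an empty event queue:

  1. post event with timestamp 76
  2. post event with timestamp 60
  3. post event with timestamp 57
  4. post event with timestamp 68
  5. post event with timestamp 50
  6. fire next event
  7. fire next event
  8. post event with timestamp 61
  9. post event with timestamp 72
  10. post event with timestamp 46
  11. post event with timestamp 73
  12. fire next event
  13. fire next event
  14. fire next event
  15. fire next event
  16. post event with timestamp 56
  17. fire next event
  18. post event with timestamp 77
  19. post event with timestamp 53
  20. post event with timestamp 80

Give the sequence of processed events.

[50, 57, 46, 60, 61, 68, 56]

insert 76 → {76}
insert 60 → {60, 76}
insert 57 → {57, 60, 76}
insert 68 → {57, 60, 68, 76}
insert 50 → {50, 57, 60, 68, 76}
fire next event → 50; now {57, 60, 68, 76}
fire next event → 57; now {60, 68, 76}
insert 61 → {60, 61, 68, 76}
insert 72 → {60, 61, 68, 72, 76}
insert 46 → {46, 60, 61, 68, 72, 76}
insert 73 → {46, 60, 61, 68, 72, 73, 76}
fire next event → 46; now {60, 61, 68, 72, 73, 76}
fire next event → 60; now {61, 68, 72, 73, 76}
fire next event → 61; now {68, 72, 73, 76}
fire next event → 68; now {72, 73, 76}
insert 56 → {56, 72, 73, 76}
fire next event → 56; now {72, 73, 76}
insert 77 → {72, 73, 76, 77}
insert 53 → {53, 72, 73, 76, 77}
insert 80 → {53, 72, 73, 76, 77, 80}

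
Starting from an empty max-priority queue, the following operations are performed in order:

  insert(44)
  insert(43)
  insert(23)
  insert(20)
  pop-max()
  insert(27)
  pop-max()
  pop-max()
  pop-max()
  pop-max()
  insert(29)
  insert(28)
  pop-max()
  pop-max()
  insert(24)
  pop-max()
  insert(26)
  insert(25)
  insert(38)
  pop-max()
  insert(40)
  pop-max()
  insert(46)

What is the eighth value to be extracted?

24

insert 44 → {44}
insert 43 → {44, 43}
insert 23 → {44, 43, 23}
insert 20 → {44, 43, 23, 20}
pop-max → 44; now {43, 23, 20}
insert 27 → {43, 27, 23, 20}
pop-max → 43; now {27, 23, 20}
pop-max → 27; now {23, 20}
pop-max → 23; now {20}
pop-max → 20; now {}
insert 29 → {29}
insert 28 → {29, 28}
pop-max → 29; now {28}
pop-max → 28; now {}
insert 24 → {24}
pop-max → 24; now {}
insert 26 → {26}
insert 25 → {26, 25}
insert 38 → {38, 26, 25}
pop-max → 38; now {26, 25}
insert 40 → {40, 26, 25}
pop-max → 40; now {26, 25}
insert 46 → {46, 26, 25}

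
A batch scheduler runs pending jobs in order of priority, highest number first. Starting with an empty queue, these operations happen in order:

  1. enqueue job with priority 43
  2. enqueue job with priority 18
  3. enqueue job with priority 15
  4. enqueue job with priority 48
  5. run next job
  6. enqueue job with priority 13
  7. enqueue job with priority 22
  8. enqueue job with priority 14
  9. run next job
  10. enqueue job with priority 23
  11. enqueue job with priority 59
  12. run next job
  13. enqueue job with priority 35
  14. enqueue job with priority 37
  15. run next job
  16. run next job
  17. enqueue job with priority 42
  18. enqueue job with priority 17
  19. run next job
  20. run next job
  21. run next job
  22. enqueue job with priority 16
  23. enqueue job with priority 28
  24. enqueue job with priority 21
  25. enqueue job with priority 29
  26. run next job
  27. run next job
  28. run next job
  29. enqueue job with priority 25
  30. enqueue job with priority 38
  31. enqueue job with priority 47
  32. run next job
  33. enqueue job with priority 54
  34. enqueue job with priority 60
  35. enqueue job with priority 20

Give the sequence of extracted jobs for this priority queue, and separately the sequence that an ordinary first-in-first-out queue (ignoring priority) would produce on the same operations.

insert 43 → {43}
insert 18 → {43, 18}
insert 15 → {43, 18, 15}
insert 48 → {48, 43, 18, 15}
run next job → 48; now {43, 18, 15}
insert 13 → {43, 18, 15, 13}
insert 22 → {43, 22, 18, 15, 13}
insert 14 → {43, 22, 18, 15, 14, 13}
run next job → 43; now {22, 18, 15, 14, 13}
insert 23 → {23, 22, 18, 15, 14, 13}
insert 59 → {59, 23, 22, 18, 15, 14, 13}
run next job → 59; now {23, 22, 18, 15, 14, 13}
insert 35 → {35, 23, 22, 18, 15, 14, 13}
insert 37 → {37, 35, 23, 22, 18, 15, 14, 13}
run next job → 37; now {35, 23, 22, 18, 15, 14, 13}
run next job → 35; now {23, 22, 18, 15, 14, 13}
insert 42 → {42, 23, 22, 18, 15, 14, 13}
insert 17 → {42, 23, 22, 18, 17, 15, 14, 13}
run next job → 42; now {23, 22, 18, 17, 15, 14, 13}
run next job → 23; now {22, 18, 17, 15, 14, 13}
run next job → 22; now {18, 17, 15, 14, 13}
insert 16 → {18, 17, 16, 15, 14, 13}
insert 28 → {28, 18, 17, 16, 15, 14, 13}
insert 21 → {28, 21, 18, 17, 16, 15, 14, 13}
insert 29 → {29, 28, 21, 18, 17, 16, 15, 14, 13}
run next job → 29; now {28, 21, 18, 17, 16, 15, 14, 13}
run next job → 28; now {21, 18, 17, 16, 15, 14, 13}
run next job → 21; now {18, 17, 16, 15, 14, 13}
insert 25 → {25, 18, 17, 16, 15, 14, 13}
insert 38 → {38, 25, 18, 17, 16, 15, 14, 13}
insert 47 → {47, 38, 25, 18, 17, 16, 15, 14, 13}
run next job → 47; now {38, 25, 18, 17, 16, 15, 14, 13}
insert 54 → {54, 38, 25, 18, 17, 16, 15, 14, 13}
insert 60 → {60, 54, 38, 25, 18, 17, 16, 15, 14, 13}
insert 20 → {60, 54, 38, 25, 20, 18, 17, 16, 15, 14, 13}

priority queue: 48 → 43 → 59 → 37 → 35 → 42 → 23 → 22 → 29 → 28 → 21 → 47; FIFO queue: 43 → 18 → 15 → 48 → 13 → 22 → 14 → 23 → 59 → 35 → 37 → 42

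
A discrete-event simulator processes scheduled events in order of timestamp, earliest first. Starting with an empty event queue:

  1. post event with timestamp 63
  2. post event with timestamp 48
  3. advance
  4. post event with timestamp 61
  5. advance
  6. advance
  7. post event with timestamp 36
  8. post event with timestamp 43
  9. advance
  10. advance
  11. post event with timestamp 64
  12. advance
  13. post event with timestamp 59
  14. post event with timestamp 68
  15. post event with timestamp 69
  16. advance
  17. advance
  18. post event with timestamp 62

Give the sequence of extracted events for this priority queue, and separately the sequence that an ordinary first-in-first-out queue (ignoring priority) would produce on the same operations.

insert 63 → {63}
insert 48 → {48, 63}
advance → 48; now {63}
insert 61 → {61, 63}
advance → 61; now {63}
advance → 63; now {}
insert 36 → {36}
insert 43 → {36, 43}
advance → 36; now {43}
advance → 43; now {}
insert 64 → {64}
advance → 64; now {}
insert 59 → {59}
insert 68 → {59, 68}
insert 69 → {59, 68, 69}
advance → 59; now {68, 69}
advance → 68; now {69}
insert 62 → {62, 69}

priority queue: [48, 61, 63, 36, 43, 64, 59, 68]; FIFO queue: 63 → 48 → 61 → 36 → 43 → 64 → 59 → 68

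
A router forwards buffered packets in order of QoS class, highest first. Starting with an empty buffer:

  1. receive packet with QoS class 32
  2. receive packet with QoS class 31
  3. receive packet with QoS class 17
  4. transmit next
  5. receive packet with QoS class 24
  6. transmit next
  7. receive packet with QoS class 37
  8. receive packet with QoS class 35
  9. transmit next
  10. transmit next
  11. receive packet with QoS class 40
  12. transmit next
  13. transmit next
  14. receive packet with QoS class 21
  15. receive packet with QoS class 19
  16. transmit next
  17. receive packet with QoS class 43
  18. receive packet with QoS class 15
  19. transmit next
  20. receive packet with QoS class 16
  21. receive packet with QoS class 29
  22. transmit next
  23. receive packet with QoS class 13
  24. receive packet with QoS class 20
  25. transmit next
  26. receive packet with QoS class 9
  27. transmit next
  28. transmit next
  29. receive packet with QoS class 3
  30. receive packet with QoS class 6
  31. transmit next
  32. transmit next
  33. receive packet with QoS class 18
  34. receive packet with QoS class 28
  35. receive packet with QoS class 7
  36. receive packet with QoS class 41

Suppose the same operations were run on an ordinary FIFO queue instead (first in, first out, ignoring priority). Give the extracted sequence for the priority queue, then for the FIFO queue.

priority queue: [32, 31, 37, 35, 40, 24, 21, 43, 29, 20, 19, 17, 16, 15]; FIFO queue: [32, 31, 17, 24, 37, 35, 40, 21, 19, 43, 15, 16, 29, 13]

insert 32 → {32}
insert 31 → {32, 31}
insert 17 → {32, 31, 17}
transmit next → 32; now {31, 17}
insert 24 → {31, 24, 17}
transmit next → 31; now {24, 17}
insert 37 → {37, 24, 17}
insert 35 → {37, 35, 24, 17}
transmit next → 37; now {35, 24, 17}
transmit next → 35; now {24, 17}
insert 40 → {40, 24, 17}
transmit next → 40; now {24, 17}
transmit next → 24; now {17}
insert 21 → {21, 17}
insert 19 → {21, 19, 17}
transmit next → 21; now {19, 17}
insert 43 → {43, 19, 17}
insert 15 → {43, 19, 17, 15}
transmit next → 43; now {19, 17, 15}
insert 16 → {19, 17, 16, 15}
insert 29 → {29, 19, 17, 16, 15}
transmit next → 29; now {19, 17, 16, 15}
insert 13 → {19, 17, 16, 15, 13}
insert 20 → {20, 19, 17, 16, 15, 13}
transmit next → 20; now {19, 17, 16, 15, 13}
insert 9 → {19, 17, 16, 15, 13, 9}
transmit next → 19; now {17, 16, 15, 13, 9}
transmit next → 17; now {16, 15, 13, 9}
insert 3 → {16, 15, 13, 9, 3}
insert 6 → {16, 15, 13, 9, 6, 3}
transmit next → 16; now {15, 13, 9, 6, 3}
transmit next → 15; now {13, 9, 6, 3}
insert 18 → {18, 13, 9, 6, 3}
insert 28 → {28, 18, 13, 9, 6, 3}
insert 7 → {28, 18, 13, 9, 7, 6, 3}
insert 41 → {41, 28, 18, 13, 9, 7, 6, 3}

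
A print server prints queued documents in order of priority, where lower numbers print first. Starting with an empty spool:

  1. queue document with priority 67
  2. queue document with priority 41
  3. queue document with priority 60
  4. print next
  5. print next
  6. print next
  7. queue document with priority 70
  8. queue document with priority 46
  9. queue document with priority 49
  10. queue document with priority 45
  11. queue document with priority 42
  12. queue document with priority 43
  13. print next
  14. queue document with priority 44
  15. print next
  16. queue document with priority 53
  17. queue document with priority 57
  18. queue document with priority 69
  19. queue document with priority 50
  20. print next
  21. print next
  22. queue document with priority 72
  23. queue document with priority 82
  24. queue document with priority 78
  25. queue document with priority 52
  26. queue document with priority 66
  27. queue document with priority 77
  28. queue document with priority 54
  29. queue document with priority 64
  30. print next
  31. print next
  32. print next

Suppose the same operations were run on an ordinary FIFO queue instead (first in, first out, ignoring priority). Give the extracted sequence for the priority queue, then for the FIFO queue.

priority queue: [41, 60, 67, 42, 43, 44, 45, 46, 49, 50]; FIFO queue: [67, 41, 60, 70, 46, 49, 45, 42, 43, 44]

insert 67 → {67}
insert 41 → {41, 67}
insert 60 → {41, 60, 67}
print next → 41; now {60, 67}
print next → 60; now {67}
print next → 67; now {}
insert 70 → {70}
insert 46 → {46, 70}
insert 49 → {46, 49, 70}
insert 45 → {45, 46, 49, 70}
insert 42 → {42, 45, 46, 49, 70}
insert 43 → {42, 43, 45, 46, 49, 70}
print next → 42; now {43, 45, 46, 49, 70}
insert 44 → {43, 44, 45, 46, 49, 70}
print next → 43; now {44, 45, 46, 49, 70}
insert 53 → {44, 45, 46, 49, 53, 70}
insert 57 → {44, 45, 46, 49, 53, 57, 70}
insert 69 → {44, 45, 46, 49, 53, 57, 69, 70}
insert 50 → {44, 45, 46, 49, 50, 53, 57, 69, 70}
print next → 44; now {45, 46, 49, 50, 53, 57, 69, 70}
print next → 45; now {46, 49, 50, 53, 57, 69, 70}
insert 72 → {46, 49, 50, 53, 57, 69, 70, 72}
insert 82 → {46, 49, 50, 53, 57, 69, 70, 72, 82}
insert 78 → {46, 49, 50, 53, 57, 69, 70, 72, 78, 82}
insert 52 → {46, 49, 50, 52, 53, 57, 69, 70, 72, 78, 82}
insert 66 → {46, 49, 50, 52, 53, 57, 66, 69, 70, 72, 78, 82}
insert 77 → {46, 49, 50, 52, 53, 57, 66, 69, 70, 72, 77, 78, 82}
insert 54 → {46, 49, 50, 52, 53, 54, 57, 66, 69, 70, 72, 77, 78, 82}
insert 64 → {46, 49, 50, 52, 53, 54, 57, 64, 66, 69, 70, 72, 77, 78, 82}
print next → 46; now {49, 50, 52, 53, 54, 57, 64, 66, 69, 70, 72, 77, 78, 82}
print next → 49; now {50, 52, 53, 54, 57, 64, 66, 69, 70, 72, 77, 78, 82}
print next → 50; now {52, 53, 54, 57, 64, 66, 69, 70, 72, 77, 78, 82}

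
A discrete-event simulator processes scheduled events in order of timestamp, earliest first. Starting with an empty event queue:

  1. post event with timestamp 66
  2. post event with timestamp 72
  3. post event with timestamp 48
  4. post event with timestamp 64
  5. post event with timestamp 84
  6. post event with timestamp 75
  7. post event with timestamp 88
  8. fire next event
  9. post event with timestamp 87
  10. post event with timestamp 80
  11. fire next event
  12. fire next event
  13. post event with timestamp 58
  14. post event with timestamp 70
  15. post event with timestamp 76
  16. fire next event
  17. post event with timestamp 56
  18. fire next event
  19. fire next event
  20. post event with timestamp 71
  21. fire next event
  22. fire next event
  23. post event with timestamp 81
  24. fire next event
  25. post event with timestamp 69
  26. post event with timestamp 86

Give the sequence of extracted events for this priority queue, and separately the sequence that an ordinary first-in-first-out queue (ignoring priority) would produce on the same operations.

insert 66 → {66}
insert 72 → {66, 72}
insert 48 → {48, 66, 72}
insert 64 → {48, 64, 66, 72}
insert 84 → {48, 64, 66, 72, 84}
insert 75 → {48, 64, 66, 72, 75, 84}
insert 88 → {48, 64, 66, 72, 75, 84, 88}
fire next event → 48; now {64, 66, 72, 75, 84, 88}
insert 87 → {64, 66, 72, 75, 84, 87, 88}
insert 80 → {64, 66, 72, 75, 80, 84, 87, 88}
fire next event → 64; now {66, 72, 75, 80, 84, 87, 88}
fire next event → 66; now {72, 75, 80, 84, 87, 88}
insert 58 → {58, 72, 75, 80, 84, 87, 88}
insert 70 → {58, 70, 72, 75, 80, 84, 87, 88}
insert 76 → {58, 70, 72, 75, 76, 80, 84, 87, 88}
fire next event → 58; now {70, 72, 75, 76, 80, 84, 87, 88}
insert 56 → {56, 70, 72, 75, 76, 80, 84, 87, 88}
fire next event → 56; now {70, 72, 75, 76, 80, 84, 87, 88}
fire next event → 70; now {72, 75, 76, 80, 84, 87, 88}
insert 71 → {71, 72, 75, 76, 80, 84, 87, 88}
fire next event → 71; now {72, 75, 76, 80, 84, 87, 88}
fire next event → 72; now {75, 76, 80, 84, 87, 88}
insert 81 → {75, 76, 80, 81, 84, 87, 88}
fire next event → 75; now {76, 80, 81, 84, 87, 88}
insert 69 → {69, 76, 80, 81, 84, 87, 88}
insert 86 → {69, 76, 80, 81, 84, 86, 87, 88}

priority queue: [48, 64, 66, 58, 56, 70, 71, 72, 75]; FIFO queue: 66, 72, 48, 64, 84, 75, 88, 87, 80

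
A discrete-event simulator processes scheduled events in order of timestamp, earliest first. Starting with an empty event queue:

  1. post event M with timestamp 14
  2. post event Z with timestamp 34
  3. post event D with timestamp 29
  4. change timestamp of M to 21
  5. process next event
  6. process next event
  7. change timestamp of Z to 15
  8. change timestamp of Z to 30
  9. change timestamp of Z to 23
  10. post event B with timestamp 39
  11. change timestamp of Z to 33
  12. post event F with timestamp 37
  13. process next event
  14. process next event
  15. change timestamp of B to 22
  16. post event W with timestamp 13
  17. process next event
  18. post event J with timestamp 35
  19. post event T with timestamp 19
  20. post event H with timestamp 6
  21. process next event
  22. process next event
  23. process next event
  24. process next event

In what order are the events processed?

[M, D, Z, F, W, H, T, B, J]

add M (timestamp 14) → {M:14}
add Z (timestamp 34) → {M:14, Z:34}
add D (timestamp 29) → {M:14, D:29, Z:34}
update M to timestamp 21 → {M:21, D:29, Z:34}
process next event → M; now {D:29, Z:34}
process next event → D; now {Z:34}
update Z to timestamp 15 → {Z:15}
update Z to timestamp 30 → {Z:30}
update Z to timestamp 23 → {Z:23}
add B (timestamp 39) → {Z:23, B:39}
update Z to timestamp 33 → {Z:33, B:39}
add F (timestamp 37) → {Z:33, F:37, B:39}
process next event → Z; now {F:37, B:39}
process next event → F; now {B:39}
update B to timestamp 22 → {B:22}
add W (timestamp 13) → {W:13, B:22}
process next event → W; now {B:22}
add J (timestamp 35) → {B:22, J:35}
add T (timestamp 19) → {T:19, B:22, J:35}
add H (timestamp 6) → {H:6, T:19, B:22, J:35}
process next event → H; now {T:19, B:22, J:35}
process next event → T; now {B:22, J:35}
process next event → B; now {J:35}
process next event → J; now {}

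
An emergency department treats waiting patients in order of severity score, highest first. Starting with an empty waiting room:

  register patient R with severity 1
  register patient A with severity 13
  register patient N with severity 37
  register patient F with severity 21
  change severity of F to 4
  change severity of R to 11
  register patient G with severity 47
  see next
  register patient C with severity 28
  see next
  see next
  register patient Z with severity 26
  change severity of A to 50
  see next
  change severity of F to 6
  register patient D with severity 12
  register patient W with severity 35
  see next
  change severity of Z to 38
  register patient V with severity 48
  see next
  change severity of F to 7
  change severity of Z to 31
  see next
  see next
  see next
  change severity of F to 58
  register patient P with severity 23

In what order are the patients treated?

add R (severity 1) → {R:1}
add A (severity 13) → {A:13, R:1}
add N (severity 37) → {N:37, A:13, R:1}
add F (severity 21) → {N:37, F:21, A:13, R:1}
update F to severity 4 → {N:37, A:13, F:4, R:1}
update R to severity 11 → {N:37, A:13, R:11, F:4}
add G (severity 47) → {G:47, N:37, A:13, R:11, F:4}
see next → G; now {N:37, A:13, R:11, F:4}
add C (severity 28) → {N:37, C:28, A:13, R:11, F:4}
see next → N; now {C:28, A:13, R:11, F:4}
see next → C; now {A:13, R:11, F:4}
add Z (severity 26) → {Z:26, A:13, R:11, F:4}
update A to severity 50 → {A:50, Z:26, R:11, F:4}
see next → A; now {Z:26, R:11, F:4}
update F to severity 6 → {Z:26, R:11, F:6}
add D (severity 12) → {Z:26, D:12, R:11, F:6}
add W (severity 35) → {W:35, Z:26, D:12, R:11, F:6}
see next → W; now {Z:26, D:12, R:11, F:6}
update Z to severity 38 → {Z:38, D:12, R:11, F:6}
add V (severity 48) → {V:48, Z:38, D:12, R:11, F:6}
see next → V; now {Z:38, D:12, R:11, F:6}
update F to severity 7 → {Z:38, D:12, R:11, F:7}
update Z to severity 31 → {Z:31, D:12, R:11, F:7}
see next → Z; now {D:12, R:11, F:7}
see next → D; now {R:11, F:7}
see next → R; now {F:7}
update F to severity 58 → {F:58}
add P (severity 23) → {F:58, P:23}

[G, N, C, A, W, V, Z, D, R]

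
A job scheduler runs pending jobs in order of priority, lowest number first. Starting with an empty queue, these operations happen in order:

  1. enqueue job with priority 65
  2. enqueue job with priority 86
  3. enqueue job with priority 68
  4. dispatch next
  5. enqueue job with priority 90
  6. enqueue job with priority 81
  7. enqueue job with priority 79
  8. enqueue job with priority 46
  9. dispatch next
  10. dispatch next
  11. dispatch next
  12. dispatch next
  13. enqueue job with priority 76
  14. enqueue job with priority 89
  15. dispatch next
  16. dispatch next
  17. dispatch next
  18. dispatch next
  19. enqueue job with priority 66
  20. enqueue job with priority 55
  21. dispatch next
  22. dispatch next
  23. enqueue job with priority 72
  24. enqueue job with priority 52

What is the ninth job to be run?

insert 65 → {65}
insert 86 → {65, 86}
insert 68 → {65, 68, 86}
dispatch next → 65; now {68, 86}
insert 90 → {68, 86, 90}
insert 81 → {68, 81, 86, 90}
insert 79 → {68, 79, 81, 86, 90}
insert 46 → {46, 68, 79, 81, 86, 90}
dispatch next → 46; now {68, 79, 81, 86, 90}
dispatch next → 68; now {79, 81, 86, 90}
dispatch next → 79; now {81, 86, 90}
dispatch next → 81; now {86, 90}
insert 76 → {76, 86, 90}
insert 89 → {76, 86, 89, 90}
dispatch next → 76; now {86, 89, 90}
dispatch next → 86; now {89, 90}
dispatch next → 89; now {90}
dispatch next → 90; now {}
insert 66 → {66}
insert 55 → {55, 66}
dispatch next → 55; now {66}
dispatch next → 66; now {}
insert 72 → {72}
insert 52 → {52, 72}

90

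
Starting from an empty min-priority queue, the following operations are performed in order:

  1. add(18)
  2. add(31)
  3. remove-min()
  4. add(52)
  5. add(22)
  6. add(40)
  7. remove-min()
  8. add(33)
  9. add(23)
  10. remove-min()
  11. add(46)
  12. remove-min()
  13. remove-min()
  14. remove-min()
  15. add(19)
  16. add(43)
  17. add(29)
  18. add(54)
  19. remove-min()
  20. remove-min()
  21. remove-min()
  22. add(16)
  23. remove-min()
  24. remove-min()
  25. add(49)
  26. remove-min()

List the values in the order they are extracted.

insert 18 → {18}
insert 31 → {18, 31}
remove-min → 18; now {31}
insert 52 → {31, 52}
insert 22 → {22, 31, 52}
insert 40 → {22, 31, 40, 52}
remove-min → 22; now {31, 40, 52}
insert 33 → {31, 33, 40, 52}
insert 23 → {23, 31, 33, 40, 52}
remove-min → 23; now {31, 33, 40, 52}
insert 46 → {31, 33, 40, 46, 52}
remove-min → 31; now {33, 40, 46, 52}
remove-min → 33; now {40, 46, 52}
remove-min → 40; now {46, 52}
insert 19 → {19, 46, 52}
insert 43 → {19, 43, 46, 52}
insert 29 → {19, 29, 43, 46, 52}
insert 54 → {19, 29, 43, 46, 52, 54}
remove-min → 19; now {29, 43, 46, 52, 54}
remove-min → 29; now {43, 46, 52, 54}
remove-min → 43; now {46, 52, 54}
insert 16 → {16, 46, 52, 54}
remove-min → 16; now {46, 52, 54}
remove-min → 46; now {52, 54}
insert 49 → {49, 52, 54}
remove-min → 49; now {52, 54}

18, 22, 23, 31, 33, 40, 19, 29, 43, 16, 46, 49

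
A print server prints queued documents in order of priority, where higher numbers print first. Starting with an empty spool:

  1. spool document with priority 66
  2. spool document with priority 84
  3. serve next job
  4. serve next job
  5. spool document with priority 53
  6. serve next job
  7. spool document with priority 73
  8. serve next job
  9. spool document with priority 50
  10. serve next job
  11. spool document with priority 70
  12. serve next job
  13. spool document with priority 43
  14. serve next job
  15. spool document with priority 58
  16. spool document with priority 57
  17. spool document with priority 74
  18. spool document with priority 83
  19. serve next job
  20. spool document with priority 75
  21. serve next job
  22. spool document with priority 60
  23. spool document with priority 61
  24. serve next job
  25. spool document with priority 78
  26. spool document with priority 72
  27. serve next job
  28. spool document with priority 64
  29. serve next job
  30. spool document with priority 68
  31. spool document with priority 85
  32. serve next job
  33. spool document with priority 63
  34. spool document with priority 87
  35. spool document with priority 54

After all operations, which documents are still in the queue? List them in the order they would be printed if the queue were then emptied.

[87, 68, 64, 63, 61, 60, 58, 57, 54]

insert 66 → {66}
insert 84 → {84, 66}
serve next job → 84; now {66}
serve next job → 66; now {}
insert 53 → {53}
serve next job → 53; now {}
insert 73 → {73}
serve next job → 73; now {}
insert 50 → {50}
serve next job → 50; now {}
insert 70 → {70}
serve next job → 70; now {}
insert 43 → {43}
serve next job → 43; now {}
insert 58 → {58}
insert 57 → {58, 57}
insert 74 → {74, 58, 57}
insert 83 → {83, 74, 58, 57}
serve next job → 83; now {74, 58, 57}
insert 75 → {75, 74, 58, 57}
serve next job → 75; now {74, 58, 57}
insert 60 → {74, 60, 58, 57}
insert 61 → {74, 61, 60, 58, 57}
serve next job → 74; now {61, 60, 58, 57}
insert 78 → {78, 61, 60, 58, 57}
insert 72 → {78, 72, 61, 60, 58, 57}
serve next job → 78; now {72, 61, 60, 58, 57}
insert 64 → {72, 64, 61, 60, 58, 57}
serve next job → 72; now {64, 61, 60, 58, 57}
insert 68 → {68, 64, 61, 60, 58, 57}
insert 85 → {85, 68, 64, 61, 60, 58, 57}
serve next job → 85; now {68, 64, 61, 60, 58, 57}
insert 63 → {68, 64, 63, 61, 60, 58, 57}
insert 87 → {87, 68, 64, 63, 61, 60, 58, 57}
insert 54 → {87, 68, 64, 63, 61, 60, 58, 57, 54}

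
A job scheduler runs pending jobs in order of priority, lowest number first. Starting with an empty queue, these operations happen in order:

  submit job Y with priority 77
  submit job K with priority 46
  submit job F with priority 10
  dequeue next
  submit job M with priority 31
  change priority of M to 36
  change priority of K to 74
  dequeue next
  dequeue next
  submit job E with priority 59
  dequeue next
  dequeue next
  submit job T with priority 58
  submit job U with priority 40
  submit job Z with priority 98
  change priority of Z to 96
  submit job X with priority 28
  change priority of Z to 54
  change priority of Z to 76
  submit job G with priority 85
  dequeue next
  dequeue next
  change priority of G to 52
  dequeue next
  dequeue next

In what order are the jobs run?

add Y (priority 77) → {Y:77}
add K (priority 46) → {K:46, Y:77}
add F (priority 10) → {F:10, K:46, Y:77}
dequeue next → F; now {K:46, Y:77}
add M (priority 31) → {M:31, K:46, Y:77}
update M to priority 36 → {M:36, K:46, Y:77}
update K to priority 74 → {M:36, K:74, Y:77}
dequeue next → M; now {K:74, Y:77}
dequeue next → K; now {Y:77}
add E (priority 59) → {E:59, Y:77}
dequeue next → E; now {Y:77}
dequeue next → Y; now {}
add T (priority 58) → {T:58}
add U (priority 40) → {U:40, T:58}
add Z (priority 98) → {U:40, T:58, Z:98}
update Z to priority 96 → {U:40, T:58, Z:96}
add X (priority 28) → {X:28, U:40, T:58, Z:96}
update Z to priority 54 → {X:28, U:40, Z:54, T:58}
update Z to priority 76 → {X:28, U:40, T:58, Z:76}
add G (priority 85) → {X:28, U:40, T:58, Z:76, G:85}
dequeue next → X; now {U:40, T:58, Z:76, G:85}
dequeue next → U; now {T:58, Z:76, G:85}
update G to priority 52 → {G:52, T:58, Z:76}
dequeue next → G; now {T:58, Z:76}
dequeue next → T; now {Z:76}

[F, M, K, E, Y, X, U, G, T]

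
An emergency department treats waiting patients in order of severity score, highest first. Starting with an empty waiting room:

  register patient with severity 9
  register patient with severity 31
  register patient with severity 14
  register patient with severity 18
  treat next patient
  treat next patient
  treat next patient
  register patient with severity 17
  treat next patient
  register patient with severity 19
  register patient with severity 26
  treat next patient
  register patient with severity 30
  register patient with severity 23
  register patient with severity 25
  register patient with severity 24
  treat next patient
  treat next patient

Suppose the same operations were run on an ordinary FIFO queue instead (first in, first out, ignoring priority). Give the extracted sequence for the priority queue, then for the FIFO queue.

insert 9 → {9}
insert 31 → {31, 9}
insert 14 → {31, 14, 9}
insert 18 → {31, 18, 14, 9}
treat next patient → 31; now {18, 14, 9}
treat next patient → 18; now {14, 9}
treat next patient → 14; now {9}
insert 17 → {17, 9}
treat next patient → 17; now {9}
insert 19 → {19, 9}
insert 26 → {26, 19, 9}
treat next patient → 26; now {19, 9}
insert 30 → {30, 19, 9}
insert 23 → {30, 23, 19, 9}
insert 25 → {30, 25, 23, 19, 9}
insert 24 → {30, 25, 24, 23, 19, 9}
treat next patient → 30; now {25, 24, 23, 19, 9}
treat next patient → 25; now {24, 23, 19, 9}

priority queue: 31, 18, 14, 17, 26, 30, 25; FIFO queue: 9, 31, 14, 18, 17, 19, 26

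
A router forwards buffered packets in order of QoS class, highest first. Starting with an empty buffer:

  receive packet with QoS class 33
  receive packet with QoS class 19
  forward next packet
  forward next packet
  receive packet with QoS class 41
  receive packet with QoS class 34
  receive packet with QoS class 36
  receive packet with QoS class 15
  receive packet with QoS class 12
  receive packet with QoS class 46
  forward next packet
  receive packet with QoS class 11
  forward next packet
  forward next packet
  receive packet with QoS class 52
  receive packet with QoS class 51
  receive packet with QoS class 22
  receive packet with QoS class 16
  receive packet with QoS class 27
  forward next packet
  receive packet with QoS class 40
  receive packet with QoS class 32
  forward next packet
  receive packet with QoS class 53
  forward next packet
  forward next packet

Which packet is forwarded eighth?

insert 33 → {33}
insert 19 → {33, 19}
forward next packet → 33; now {19}
forward next packet → 19; now {}
insert 41 → {41}
insert 34 → {41, 34}
insert 36 → {41, 36, 34}
insert 15 → {41, 36, 34, 15}
insert 12 → {41, 36, 34, 15, 12}
insert 46 → {46, 41, 36, 34, 15, 12}
forward next packet → 46; now {41, 36, 34, 15, 12}
insert 11 → {41, 36, 34, 15, 12, 11}
forward next packet → 41; now {36, 34, 15, 12, 11}
forward next packet → 36; now {34, 15, 12, 11}
insert 52 → {52, 34, 15, 12, 11}
insert 51 → {52, 51, 34, 15, 12, 11}
insert 22 → {52, 51, 34, 22, 15, 12, 11}
insert 16 → {52, 51, 34, 22, 16, 15, 12, 11}
insert 27 → {52, 51, 34, 27, 22, 16, 15, 12, 11}
forward next packet → 52; now {51, 34, 27, 22, 16, 15, 12, 11}
insert 40 → {51, 40, 34, 27, 22, 16, 15, 12, 11}
insert 32 → {51, 40, 34, 32, 27, 22, 16, 15, 12, 11}
forward next packet → 51; now {40, 34, 32, 27, 22, 16, 15, 12, 11}
insert 53 → {53, 40, 34, 32, 27, 22, 16, 15, 12, 11}
forward next packet → 53; now {40, 34, 32, 27, 22, 16, 15, 12, 11}
forward next packet → 40; now {34, 32, 27, 22, 16, 15, 12, 11}

53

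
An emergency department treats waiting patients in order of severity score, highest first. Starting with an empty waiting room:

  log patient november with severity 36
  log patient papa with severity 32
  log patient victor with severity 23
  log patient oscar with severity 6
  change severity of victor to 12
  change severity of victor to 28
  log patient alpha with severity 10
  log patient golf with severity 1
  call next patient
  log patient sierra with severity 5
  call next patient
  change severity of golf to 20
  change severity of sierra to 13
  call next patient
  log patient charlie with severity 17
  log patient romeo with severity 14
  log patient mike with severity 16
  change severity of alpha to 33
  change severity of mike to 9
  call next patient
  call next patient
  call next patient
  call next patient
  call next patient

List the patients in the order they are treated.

november → papa → victor → alpha → golf → charlie → romeo → sierra

add november (severity 36) → {november:36}
add papa (severity 32) → {november:36, papa:32}
add victor (severity 23) → {november:36, papa:32, victor:23}
add oscar (severity 6) → {november:36, papa:32, victor:23, oscar:6}
update victor to severity 12 → {november:36, papa:32, victor:12, oscar:6}
update victor to severity 28 → {november:36, papa:32, victor:28, oscar:6}
add alpha (severity 10) → {november:36, papa:32, victor:28, alpha:10, oscar:6}
add golf (severity 1) → {november:36, papa:32, victor:28, alpha:10, oscar:6, golf:1}
call next patient → november; now {papa:32, victor:28, alpha:10, oscar:6, golf:1}
add sierra (severity 5) → {papa:32, victor:28, alpha:10, oscar:6, sierra:5, golf:1}
call next patient → papa; now {victor:28, alpha:10, oscar:6, sierra:5, golf:1}
update golf to severity 20 → {victor:28, golf:20, alpha:10, oscar:6, sierra:5}
update sierra to severity 13 → {victor:28, golf:20, sierra:13, alpha:10, oscar:6}
call next patient → victor; now {golf:20, sierra:13, alpha:10, oscar:6}
add charlie (severity 17) → {golf:20, charlie:17, sierra:13, alpha:10, oscar:6}
add romeo (severity 14) → {golf:20, charlie:17, romeo:14, sierra:13, alpha:10, oscar:6}
add mike (severity 16) → {golf:20, charlie:17, mike:16, romeo:14, sierra:13, alpha:10, oscar:6}
update alpha to severity 33 → {alpha:33, golf:20, charlie:17, mike:16, romeo:14, sierra:13, oscar:6}
update mike to severity 9 → {alpha:33, golf:20, charlie:17, romeo:14, sierra:13, mike:9, oscar:6}
call next patient → alpha; now {golf:20, charlie:17, romeo:14, sierra:13, mike:9, oscar:6}
call next patient → golf; now {charlie:17, romeo:14, sierra:13, mike:9, oscar:6}
call next patient → charlie; now {romeo:14, sierra:13, mike:9, oscar:6}
call next patient → romeo; now {sierra:13, mike:9, oscar:6}
call next patient → sierra; now {mike:9, oscar:6}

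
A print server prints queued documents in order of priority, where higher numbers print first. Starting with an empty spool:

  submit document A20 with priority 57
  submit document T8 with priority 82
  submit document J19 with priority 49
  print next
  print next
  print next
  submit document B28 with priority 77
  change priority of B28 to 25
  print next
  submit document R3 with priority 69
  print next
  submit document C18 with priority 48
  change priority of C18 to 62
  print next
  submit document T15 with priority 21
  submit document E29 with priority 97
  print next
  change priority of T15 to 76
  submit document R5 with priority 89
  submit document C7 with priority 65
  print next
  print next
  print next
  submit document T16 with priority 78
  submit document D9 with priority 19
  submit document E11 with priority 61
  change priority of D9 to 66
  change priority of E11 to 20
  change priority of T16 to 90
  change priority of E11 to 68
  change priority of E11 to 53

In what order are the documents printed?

add A20 (priority 57) → {A20:57}
add T8 (priority 82) → {T8:82, A20:57}
add J19 (priority 49) → {T8:82, A20:57, J19:49}
print next → T8; now {A20:57, J19:49}
print next → A20; now {J19:49}
print next → J19; now {}
add B28 (priority 77) → {B28:77}
update B28 to priority 25 → {B28:25}
print next → B28; now {}
add R3 (priority 69) → {R3:69}
print next → R3; now {}
add C18 (priority 48) → {C18:48}
update C18 to priority 62 → {C18:62}
print next → C18; now {}
add T15 (priority 21) → {T15:21}
add E29 (priority 97) → {E29:97, T15:21}
print next → E29; now {T15:21}
update T15 to priority 76 → {T15:76}
add R5 (priority 89) → {R5:89, T15:76}
add C7 (priority 65) → {R5:89, T15:76, C7:65}
print next → R5; now {T15:76, C7:65}
print next → T15; now {C7:65}
print next → C7; now {}
add T16 (priority 78) → {T16:78}
add D9 (priority 19) → {T16:78, D9:19}
add E11 (priority 61) → {T16:78, E11:61, D9:19}
update D9 to priority 66 → {T16:78, D9:66, E11:61}
update E11 to priority 20 → {T16:78, D9:66, E11:20}
update T16 to priority 90 → {T16:90, D9:66, E11:20}
update E11 to priority 68 → {T16:90, E11:68, D9:66}
update E11 to priority 53 → {T16:90, D9:66, E11:53}

T8 → A20 → J19 → B28 → R3 → C18 → E29 → R5 → T15 → C7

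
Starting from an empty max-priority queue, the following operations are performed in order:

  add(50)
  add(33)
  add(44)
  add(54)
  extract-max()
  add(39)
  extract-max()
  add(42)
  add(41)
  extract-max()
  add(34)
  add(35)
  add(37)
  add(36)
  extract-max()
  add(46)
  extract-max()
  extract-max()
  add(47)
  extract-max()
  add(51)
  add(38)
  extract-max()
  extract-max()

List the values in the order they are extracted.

insert 50 → {50}
insert 33 → {50, 33}
insert 44 → {50, 44, 33}
insert 54 → {54, 50, 44, 33}
extract-max → 54; now {50, 44, 33}
insert 39 → {50, 44, 39, 33}
extract-max → 50; now {44, 39, 33}
insert 42 → {44, 42, 39, 33}
insert 41 → {44, 42, 41, 39, 33}
extract-max → 44; now {42, 41, 39, 33}
insert 34 → {42, 41, 39, 34, 33}
insert 35 → {42, 41, 39, 35, 34, 33}
insert 37 → {42, 41, 39, 37, 35, 34, 33}
insert 36 → {42, 41, 39, 37, 36, 35, 34, 33}
extract-max → 42; now {41, 39, 37, 36, 35, 34, 33}
insert 46 → {46, 41, 39, 37, 36, 35, 34, 33}
extract-max → 46; now {41, 39, 37, 36, 35, 34, 33}
extract-max → 41; now {39, 37, 36, 35, 34, 33}
insert 47 → {47, 39, 37, 36, 35, 34, 33}
extract-max → 47; now {39, 37, 36, 35, 34, 33}
insert 51 → {51, 39, 37, 36, 35, 34, 33}
insert 38 → {51, 39, 38, 37, 36, 35, 34, 33}
extract-max → 51; now {39, 38, 37, 36, 35, 34, 33}
extract-max → 39; now {38, 37, 36, 35, 34, 33}

54, 50, 44, 42, 46, 41, 47, 51, 39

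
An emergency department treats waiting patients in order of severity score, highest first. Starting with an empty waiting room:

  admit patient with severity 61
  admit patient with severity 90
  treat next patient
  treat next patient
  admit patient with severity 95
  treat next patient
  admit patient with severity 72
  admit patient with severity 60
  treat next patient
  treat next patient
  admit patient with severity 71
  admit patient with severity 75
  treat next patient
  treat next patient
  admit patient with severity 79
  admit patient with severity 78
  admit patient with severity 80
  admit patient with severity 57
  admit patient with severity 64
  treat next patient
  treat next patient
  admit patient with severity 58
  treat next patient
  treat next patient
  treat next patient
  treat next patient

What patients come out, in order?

90, 61, 95, 72, 60, 75, 71, 80, 79, 78, 64, 58, 57

insert 61 → {61}
insert 90 → {90, 61}
treat next patient → 90; now {61}
treat next patient → 61; now {}
insert 95 → {95}
treat next patient → 95; now {}
insert 72 → {72}
insert 60 → {72, 60}
treat next patient → 72; now {60}
treat next patient → 60; now {}
insert 71 → {71}
insert 75 → {75, 71}
treat next patient → 75; now {71}
treat next patient → 71; now {}
insert 79 → {79}
insert 78 → {79, 78}
insert 80 → {80, 79, 78}
insert 57 → {80, 79, 78, 57}
insert 64 → {80, 79, 78, 64, 57}
treat next patient → 80; now {79, 78, 64, 57}
treat next patient → 79; now {78, 64, 57}
insert 58 → {78, 64, 58, 57}
treat next patient → 78; now {64, 58, 57}
treat next patient → 64; now {58, 57}
treat next patient → 58; now {57}
treat next patient → 57; now {}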